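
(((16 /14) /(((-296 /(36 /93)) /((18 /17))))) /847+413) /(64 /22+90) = 47746752607 /10741180142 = 4.45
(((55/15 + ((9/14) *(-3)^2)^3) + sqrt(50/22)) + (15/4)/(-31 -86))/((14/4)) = 56.80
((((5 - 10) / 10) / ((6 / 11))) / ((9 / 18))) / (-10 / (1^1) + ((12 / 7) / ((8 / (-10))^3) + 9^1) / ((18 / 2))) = 616 / 3149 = 0.20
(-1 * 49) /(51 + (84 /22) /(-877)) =-472703 /491955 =-0.96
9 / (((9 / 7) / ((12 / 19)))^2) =784 / 361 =2.17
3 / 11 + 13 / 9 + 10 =1160 / 99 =11.72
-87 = -87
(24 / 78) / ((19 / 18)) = 72 / 247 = 0.29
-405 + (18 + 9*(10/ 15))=-381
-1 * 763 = -763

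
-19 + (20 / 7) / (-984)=-32723 / 1722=-19.00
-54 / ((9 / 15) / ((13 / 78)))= -15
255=255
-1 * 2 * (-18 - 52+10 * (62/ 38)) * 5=10200/ 19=536.84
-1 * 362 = -362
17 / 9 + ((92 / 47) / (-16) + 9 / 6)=5527 / 1692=3.27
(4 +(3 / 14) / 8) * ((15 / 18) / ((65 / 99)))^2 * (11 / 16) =5402529 / 1211392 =4.46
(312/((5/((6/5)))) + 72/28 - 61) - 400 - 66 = -78671/175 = -449.55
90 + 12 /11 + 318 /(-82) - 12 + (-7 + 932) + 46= 1046.21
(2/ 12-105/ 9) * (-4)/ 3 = 46/ 3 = 15.33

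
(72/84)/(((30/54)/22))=1188/35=33.94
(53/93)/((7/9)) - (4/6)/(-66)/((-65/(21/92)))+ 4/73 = 2461705613/3126062940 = 0.79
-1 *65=-65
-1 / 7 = -0.14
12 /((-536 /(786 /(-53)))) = 1179 /3551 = 0.33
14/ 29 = 0.48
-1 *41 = -41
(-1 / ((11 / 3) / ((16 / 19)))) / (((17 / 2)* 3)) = -32 / 3553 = -0.01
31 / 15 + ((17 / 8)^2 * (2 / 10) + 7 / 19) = 60889 / 18240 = 3.34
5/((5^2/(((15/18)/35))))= 1/210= 0.00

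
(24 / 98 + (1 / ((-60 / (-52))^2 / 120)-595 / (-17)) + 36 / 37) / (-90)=-3436121 / 2447550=-1.40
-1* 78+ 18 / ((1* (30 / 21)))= -327 / 5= -65.40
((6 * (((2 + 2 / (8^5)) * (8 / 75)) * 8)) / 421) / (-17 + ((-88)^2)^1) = 32769 / 10409814400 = 0.00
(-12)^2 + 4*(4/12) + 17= 487/3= 162.33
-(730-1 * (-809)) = -1539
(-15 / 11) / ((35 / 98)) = -42 / 11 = -3.82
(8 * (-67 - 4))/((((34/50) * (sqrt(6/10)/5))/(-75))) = 1775000 * sqrt(15)/17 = 404385.03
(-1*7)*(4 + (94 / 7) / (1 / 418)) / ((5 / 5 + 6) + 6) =-39320 / 13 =-3024.62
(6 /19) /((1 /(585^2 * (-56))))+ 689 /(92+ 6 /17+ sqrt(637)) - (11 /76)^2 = -79728309048678287 /13173941232 - 1393847 * sqrt(13) /2280807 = -6051973.11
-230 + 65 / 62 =-14195 / 62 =-228.95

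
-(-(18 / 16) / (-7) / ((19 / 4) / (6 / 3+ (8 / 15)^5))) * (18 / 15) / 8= -775759 / 74812500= -0.01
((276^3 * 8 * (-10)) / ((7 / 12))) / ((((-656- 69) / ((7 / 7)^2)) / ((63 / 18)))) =2018359296 / 145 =13919719.28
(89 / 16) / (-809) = -89 / 12944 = -0.01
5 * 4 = 20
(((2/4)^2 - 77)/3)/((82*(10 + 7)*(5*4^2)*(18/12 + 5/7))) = -2149/20742720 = -0.00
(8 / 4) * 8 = 16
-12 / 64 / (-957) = 1 / 5104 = 0.00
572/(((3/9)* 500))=429/125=3.43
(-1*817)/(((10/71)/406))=-11775421/5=-2355084.20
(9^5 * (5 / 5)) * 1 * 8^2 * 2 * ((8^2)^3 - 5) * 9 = 17831860774272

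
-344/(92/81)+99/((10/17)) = -30951/230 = -134.57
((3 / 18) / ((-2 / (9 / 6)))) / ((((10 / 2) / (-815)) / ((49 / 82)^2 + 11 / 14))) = 8767607 / 376544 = 23.28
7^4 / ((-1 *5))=-2401 / 5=-480.20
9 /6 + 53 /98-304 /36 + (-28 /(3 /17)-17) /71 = -277973 /31311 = -8.88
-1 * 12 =-12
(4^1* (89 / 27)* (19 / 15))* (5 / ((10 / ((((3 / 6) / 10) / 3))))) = 1691 / 12150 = 0.14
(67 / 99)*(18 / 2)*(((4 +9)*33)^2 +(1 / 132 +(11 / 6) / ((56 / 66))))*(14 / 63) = 22787488925 / 91476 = 249108.93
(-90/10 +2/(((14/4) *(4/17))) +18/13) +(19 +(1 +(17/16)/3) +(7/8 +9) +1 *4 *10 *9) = 1681865/4368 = 385.04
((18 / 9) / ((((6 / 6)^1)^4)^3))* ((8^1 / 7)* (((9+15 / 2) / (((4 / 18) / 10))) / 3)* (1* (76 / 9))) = 33440 / 7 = 4777.14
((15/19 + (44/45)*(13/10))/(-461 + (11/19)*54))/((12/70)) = -2681/95850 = -0.03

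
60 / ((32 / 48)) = 90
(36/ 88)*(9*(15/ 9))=135/ 22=6.14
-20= -20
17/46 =0.37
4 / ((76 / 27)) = 27 / 19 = 1.42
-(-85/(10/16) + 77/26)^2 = -11964681/676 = -17699.23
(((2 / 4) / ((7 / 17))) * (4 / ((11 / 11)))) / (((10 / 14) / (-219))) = -7446 / 5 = -1489.20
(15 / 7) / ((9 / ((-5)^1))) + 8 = 143 / 21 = 6.81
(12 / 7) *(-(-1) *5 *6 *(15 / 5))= 1080 / 7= 154.29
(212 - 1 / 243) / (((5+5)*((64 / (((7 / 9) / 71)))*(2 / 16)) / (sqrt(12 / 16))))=72121*sqrt(3) / 4968864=0.03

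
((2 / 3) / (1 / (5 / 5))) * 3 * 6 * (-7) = -84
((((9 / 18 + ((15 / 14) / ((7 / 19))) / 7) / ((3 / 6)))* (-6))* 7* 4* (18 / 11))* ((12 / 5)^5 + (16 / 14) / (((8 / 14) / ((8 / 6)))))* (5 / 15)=-13806.89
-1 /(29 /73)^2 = -5329 /841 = -6.34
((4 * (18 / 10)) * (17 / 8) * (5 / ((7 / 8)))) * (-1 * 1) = -612 / 7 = -87.43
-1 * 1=-1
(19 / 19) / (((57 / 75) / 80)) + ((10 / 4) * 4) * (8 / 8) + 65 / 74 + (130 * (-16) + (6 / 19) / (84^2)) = -1623576743 / 826728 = -1963.86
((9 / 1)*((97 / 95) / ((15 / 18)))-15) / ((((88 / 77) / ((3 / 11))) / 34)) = -673659 / 20900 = -32.23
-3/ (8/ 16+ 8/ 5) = -10/ 7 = -1.43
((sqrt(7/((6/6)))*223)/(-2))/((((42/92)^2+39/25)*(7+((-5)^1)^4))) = -2949175*sqrt(7)/29561484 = -0.26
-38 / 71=-0.54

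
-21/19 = -1.11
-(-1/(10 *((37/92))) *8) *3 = 1104/185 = 5.97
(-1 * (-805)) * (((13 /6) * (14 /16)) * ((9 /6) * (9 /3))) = 219765 /32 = 6867.66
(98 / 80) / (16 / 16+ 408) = 49 / 16360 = 0.00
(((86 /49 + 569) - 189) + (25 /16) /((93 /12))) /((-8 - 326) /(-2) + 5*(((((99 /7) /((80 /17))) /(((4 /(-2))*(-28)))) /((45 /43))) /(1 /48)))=23207690 /10894733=2.13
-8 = -8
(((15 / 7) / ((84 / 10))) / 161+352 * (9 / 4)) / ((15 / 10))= 12496201 / 23667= 528.00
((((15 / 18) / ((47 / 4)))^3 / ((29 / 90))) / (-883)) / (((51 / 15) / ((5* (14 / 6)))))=-1750000 / 406765120833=-0.00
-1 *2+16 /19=-22 /19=-1.16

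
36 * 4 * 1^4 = 144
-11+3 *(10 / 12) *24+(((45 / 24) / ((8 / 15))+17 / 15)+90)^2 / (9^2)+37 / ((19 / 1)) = 229126423411 / 1418342400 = 161.55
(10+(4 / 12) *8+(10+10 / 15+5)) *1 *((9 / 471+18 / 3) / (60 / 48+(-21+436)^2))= 340 / 343359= 0.00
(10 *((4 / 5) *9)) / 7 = 72 / 7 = 10.29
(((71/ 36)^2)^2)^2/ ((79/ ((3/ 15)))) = 645753531245761/ 1114338413445120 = 0.58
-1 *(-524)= 524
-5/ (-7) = 5/ 7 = 0.71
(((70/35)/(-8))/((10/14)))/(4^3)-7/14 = -647/1280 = -0.51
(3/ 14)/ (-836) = -3/ 11704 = -0.00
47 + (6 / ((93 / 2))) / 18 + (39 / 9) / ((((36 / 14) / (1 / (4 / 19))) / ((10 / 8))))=1527035 / 26784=57.01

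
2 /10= 1 /5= 0.20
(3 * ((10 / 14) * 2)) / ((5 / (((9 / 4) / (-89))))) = -27 / 1246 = -0.02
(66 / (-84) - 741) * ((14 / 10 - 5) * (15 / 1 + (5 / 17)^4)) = 23430553920 / 584647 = 40076.41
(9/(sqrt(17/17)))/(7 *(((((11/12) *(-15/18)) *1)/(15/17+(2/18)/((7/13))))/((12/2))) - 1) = -45792/9253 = -4.95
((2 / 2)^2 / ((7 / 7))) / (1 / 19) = 19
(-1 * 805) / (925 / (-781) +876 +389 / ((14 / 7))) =-1257410 / 1670271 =-0.75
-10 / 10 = -1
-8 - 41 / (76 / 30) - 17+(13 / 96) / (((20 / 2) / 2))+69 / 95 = -368729 / 9120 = -40.43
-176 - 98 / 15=-2738 / 15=-182.53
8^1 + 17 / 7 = 73 / 7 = 10.43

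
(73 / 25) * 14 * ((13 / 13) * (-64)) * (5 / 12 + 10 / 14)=-44384 / 15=-2958.93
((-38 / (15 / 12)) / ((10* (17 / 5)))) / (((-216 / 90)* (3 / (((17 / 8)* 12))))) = 19 / 6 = 3.17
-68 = -68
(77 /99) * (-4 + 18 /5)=-14 /45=-0.31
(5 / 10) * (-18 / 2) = -9 / 2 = -4.50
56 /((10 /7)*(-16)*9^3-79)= -392 /117193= -0.00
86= 86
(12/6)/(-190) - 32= -3041/95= -32.01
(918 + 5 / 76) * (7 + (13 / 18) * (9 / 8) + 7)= 16536201 / 1216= 13598.85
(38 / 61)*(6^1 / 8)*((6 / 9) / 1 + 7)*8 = 1748 / 61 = 28.66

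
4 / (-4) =-1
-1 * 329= -329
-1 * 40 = -40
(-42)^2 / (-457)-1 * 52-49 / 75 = -1936993 / 34275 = -56.51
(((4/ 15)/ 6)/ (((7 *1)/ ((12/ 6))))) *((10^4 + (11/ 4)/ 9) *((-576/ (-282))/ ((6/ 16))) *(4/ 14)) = 184325632/ 932715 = 197.62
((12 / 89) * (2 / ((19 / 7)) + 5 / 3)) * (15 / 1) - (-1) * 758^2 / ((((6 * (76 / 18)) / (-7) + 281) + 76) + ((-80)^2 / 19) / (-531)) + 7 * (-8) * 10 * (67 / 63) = 1038.13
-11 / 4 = -2.75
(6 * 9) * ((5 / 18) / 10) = 3 / 2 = 1.50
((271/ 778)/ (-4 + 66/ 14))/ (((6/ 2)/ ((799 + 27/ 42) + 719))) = 1920577/ 7780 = 246.86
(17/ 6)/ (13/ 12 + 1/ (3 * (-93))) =3162/ 1205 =2.62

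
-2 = -2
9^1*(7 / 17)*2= 126 / 17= 7.41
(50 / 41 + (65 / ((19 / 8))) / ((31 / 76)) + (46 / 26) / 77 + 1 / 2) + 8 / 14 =25231203 / 363506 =69.41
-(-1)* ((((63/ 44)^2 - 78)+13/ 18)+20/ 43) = -74.76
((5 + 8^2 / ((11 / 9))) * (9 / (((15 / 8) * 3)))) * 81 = 408888 / 55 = 7434.33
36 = 36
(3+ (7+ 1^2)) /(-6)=-11 /6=-1.83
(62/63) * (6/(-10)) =-62/105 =-0.59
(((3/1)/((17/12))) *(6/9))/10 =12/85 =0.14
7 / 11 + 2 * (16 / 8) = 51 / 11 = 4.64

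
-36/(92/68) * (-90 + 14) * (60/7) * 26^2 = 11717557.27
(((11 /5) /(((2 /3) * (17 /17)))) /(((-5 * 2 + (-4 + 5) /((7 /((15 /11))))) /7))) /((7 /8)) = -10164 /3775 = -2.69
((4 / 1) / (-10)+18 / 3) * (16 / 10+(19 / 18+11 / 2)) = 10276 / 225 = 45.67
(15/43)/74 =15/3182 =0.00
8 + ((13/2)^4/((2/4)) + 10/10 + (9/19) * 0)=28633/8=3579.12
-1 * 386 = -386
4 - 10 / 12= 19 / 6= 3.17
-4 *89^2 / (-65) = 31684 / 65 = 487.45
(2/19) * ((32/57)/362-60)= -1238008/196023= -6.32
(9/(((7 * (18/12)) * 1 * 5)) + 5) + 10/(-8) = 549/140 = 3.92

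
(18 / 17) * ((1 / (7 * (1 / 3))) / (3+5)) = 27 / 476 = 0.06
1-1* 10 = -9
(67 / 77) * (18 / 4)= 603 / 154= 3.92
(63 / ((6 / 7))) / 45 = 49 / 30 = 1.63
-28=-28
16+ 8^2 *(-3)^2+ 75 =667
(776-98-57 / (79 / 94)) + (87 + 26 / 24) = 661951 / 948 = 698.26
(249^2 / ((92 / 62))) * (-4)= -3844062 / 23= -167133.13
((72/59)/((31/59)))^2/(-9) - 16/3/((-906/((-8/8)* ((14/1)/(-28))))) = -778940/1305999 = -0.60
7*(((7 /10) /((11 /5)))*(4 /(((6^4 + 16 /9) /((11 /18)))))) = 49 /11680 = 0.00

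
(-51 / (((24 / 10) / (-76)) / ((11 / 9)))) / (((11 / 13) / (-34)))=-713830 / 9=-79314.44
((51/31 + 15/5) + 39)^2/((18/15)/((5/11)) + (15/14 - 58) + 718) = 71190350/24804371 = 2.87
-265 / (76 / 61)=-16165 / 76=-212.70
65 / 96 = 0.68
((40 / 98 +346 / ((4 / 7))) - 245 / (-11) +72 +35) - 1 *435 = 323595 / 1078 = 300.18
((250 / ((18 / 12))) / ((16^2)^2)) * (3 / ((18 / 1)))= 125 / 294912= 0.00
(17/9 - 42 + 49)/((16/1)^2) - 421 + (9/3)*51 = -38587/144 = -267.97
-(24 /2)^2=-144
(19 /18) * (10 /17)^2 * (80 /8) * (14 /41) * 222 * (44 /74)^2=128744000 /1315239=97.89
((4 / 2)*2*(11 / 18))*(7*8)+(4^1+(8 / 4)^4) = 1412 / 9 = 156.89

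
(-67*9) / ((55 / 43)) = -25929 / 55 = -471.44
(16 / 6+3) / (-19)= -0.30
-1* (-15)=15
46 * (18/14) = 414/7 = 59.14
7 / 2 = 3.50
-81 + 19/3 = -224/3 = -74.67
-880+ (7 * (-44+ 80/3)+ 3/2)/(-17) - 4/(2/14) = -91897/102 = -900.95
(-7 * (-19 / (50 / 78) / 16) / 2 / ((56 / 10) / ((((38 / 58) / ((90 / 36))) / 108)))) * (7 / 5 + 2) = 79781 / 8352000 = 0.01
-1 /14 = -0.07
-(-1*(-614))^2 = -376996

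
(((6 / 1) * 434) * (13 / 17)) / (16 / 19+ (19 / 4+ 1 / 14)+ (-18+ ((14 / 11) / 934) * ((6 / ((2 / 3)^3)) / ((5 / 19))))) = -162.80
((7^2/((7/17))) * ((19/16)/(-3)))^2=5112121/2304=2218.80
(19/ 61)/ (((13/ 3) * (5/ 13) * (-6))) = -19/ 610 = -0.03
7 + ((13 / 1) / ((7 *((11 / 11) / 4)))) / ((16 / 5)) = 261 / 28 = 9.32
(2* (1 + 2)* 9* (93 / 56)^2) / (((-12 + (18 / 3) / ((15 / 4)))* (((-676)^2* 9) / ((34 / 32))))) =-2205495 / 596159922176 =-0.00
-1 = -1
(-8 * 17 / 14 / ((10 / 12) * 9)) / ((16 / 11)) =-187 / 210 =-0.89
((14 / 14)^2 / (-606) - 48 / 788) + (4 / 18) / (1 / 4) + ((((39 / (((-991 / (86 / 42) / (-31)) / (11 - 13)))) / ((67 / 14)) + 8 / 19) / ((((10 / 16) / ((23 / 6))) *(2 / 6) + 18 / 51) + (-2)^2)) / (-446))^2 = 1112862373942425181739578710241 / 1346760916182749055441645981234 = 0.83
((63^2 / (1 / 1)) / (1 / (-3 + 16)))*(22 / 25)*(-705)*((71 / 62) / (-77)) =73791081 / 155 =476071.49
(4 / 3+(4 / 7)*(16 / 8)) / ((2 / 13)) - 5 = 233 / 21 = 11.10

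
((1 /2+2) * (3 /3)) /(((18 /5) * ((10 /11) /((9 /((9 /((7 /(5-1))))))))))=1.34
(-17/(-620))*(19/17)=19/620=0.03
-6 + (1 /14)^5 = -6.00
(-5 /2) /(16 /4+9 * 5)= -5 /98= -0.05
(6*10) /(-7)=-60 /7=-8.57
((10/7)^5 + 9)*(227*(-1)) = -57036701/16807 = -3393.63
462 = 462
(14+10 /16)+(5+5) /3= 431 /24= 17.96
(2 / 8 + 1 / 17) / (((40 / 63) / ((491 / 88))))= 649593 / 239360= 2.71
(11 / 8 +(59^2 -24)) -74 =27075 / 8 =3384.38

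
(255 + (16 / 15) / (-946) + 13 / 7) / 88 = 6378377 / 2185260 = 2.92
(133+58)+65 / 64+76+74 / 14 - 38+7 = 108551 / 448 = 242.30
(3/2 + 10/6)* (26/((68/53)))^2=9019699/6936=1300.42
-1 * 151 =-151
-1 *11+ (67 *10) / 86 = -138 / 43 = -3.21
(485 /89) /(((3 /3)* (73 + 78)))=485 /13439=0.04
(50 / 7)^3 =125000 / 343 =364.43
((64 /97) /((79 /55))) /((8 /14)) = 6160 /7663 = 0.80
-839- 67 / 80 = -67187 / 80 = -839.84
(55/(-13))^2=3025/169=17.90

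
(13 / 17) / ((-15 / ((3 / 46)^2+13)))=-357721 / 539580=-0.66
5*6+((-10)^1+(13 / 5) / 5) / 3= 26.84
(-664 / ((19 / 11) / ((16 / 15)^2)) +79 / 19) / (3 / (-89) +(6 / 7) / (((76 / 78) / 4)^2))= -21922704013 / 729286875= -30.06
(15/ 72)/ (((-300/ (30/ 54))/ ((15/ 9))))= -5/ 7776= -0.00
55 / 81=0.68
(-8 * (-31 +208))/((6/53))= -12508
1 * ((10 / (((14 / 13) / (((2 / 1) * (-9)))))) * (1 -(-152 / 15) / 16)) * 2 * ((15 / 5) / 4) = -819 / 2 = -409.50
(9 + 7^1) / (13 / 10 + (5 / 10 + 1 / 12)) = 960 / 113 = 8.50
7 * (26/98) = 13/7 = 1.86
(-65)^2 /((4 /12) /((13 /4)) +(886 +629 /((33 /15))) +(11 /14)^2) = 355254900 /98599337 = 3.60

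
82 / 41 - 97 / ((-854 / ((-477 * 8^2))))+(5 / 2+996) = -2106789 / 854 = -2466.97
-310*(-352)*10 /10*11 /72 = 150040 /9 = 16671.11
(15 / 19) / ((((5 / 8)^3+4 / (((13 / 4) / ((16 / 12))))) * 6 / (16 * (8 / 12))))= 532480 / 715217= 0.74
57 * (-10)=-570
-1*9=-9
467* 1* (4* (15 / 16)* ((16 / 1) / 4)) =7005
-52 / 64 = -13 / 16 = -0.81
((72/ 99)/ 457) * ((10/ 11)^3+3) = 39944/ 6690937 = 0.01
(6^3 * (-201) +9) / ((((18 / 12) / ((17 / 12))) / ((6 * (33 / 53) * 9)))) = -1378377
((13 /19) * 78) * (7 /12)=1183 /38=31.13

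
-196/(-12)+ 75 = 274/3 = 91.33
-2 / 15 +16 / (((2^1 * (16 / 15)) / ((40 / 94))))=2156 / 705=3.06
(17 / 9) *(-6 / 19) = -34 / 57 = -0.60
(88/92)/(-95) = -22/2185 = -0.01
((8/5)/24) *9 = 3/5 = 0.60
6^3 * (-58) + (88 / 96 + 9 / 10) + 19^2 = -729911 / 60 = -12165.18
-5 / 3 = -1.67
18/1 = 18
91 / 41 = 2.22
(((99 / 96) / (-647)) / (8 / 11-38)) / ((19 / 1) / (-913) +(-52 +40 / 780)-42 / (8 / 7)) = -12925341 / 26815921473200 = -0.00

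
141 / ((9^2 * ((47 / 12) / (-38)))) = -152 / 9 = -16.89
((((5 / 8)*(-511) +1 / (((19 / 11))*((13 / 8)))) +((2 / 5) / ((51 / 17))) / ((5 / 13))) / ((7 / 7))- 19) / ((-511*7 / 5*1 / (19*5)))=50042999 / 1116024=44.84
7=7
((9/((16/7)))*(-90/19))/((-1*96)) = 945/4864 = 0.19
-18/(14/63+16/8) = -81/10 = -8.10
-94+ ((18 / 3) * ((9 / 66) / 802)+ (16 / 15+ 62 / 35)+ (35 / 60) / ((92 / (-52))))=-1299479343 / 14203420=-91.49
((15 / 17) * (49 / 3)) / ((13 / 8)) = 1960 / 221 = 8.87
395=395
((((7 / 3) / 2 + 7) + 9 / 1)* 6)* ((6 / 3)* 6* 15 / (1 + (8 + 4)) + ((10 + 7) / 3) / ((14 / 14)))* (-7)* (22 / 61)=-12070982 / 2379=-5073.97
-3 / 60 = -1 / 20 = -0.05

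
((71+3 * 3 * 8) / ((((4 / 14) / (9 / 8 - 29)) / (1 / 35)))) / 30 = -31889 / 2400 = -13.29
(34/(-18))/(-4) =0.47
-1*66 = -66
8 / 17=0.47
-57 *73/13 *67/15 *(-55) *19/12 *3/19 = 1022219/52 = 19658.06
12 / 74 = 0.16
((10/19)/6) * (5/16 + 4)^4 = 37778535/1245184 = 30.34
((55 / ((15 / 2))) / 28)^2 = 121 / 1764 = 0.07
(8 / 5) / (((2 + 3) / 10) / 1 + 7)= 16 / 75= 0.21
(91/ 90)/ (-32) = -0.03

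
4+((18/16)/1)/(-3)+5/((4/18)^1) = 26.12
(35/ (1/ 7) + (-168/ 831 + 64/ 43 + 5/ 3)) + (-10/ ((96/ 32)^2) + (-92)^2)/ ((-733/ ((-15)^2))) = -61546538650/ 26192289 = -2349.80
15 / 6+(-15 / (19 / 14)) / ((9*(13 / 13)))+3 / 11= 1937 / 1254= 1.54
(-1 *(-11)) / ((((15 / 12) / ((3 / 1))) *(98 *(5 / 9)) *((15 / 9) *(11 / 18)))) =2916 / 6125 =0.48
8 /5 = 1.60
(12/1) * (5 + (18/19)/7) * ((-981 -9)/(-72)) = 112695/133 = 847.33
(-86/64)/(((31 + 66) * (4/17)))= -731/12416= -0.06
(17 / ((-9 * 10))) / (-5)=0.04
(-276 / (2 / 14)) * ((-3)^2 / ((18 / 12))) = -11592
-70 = -70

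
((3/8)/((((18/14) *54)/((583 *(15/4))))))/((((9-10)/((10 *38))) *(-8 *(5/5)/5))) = 9692375/3456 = 2804.51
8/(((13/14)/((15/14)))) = 120/13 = 9.23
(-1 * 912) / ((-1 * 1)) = 912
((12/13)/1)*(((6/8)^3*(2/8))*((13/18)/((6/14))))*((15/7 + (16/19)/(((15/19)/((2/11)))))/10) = 2699/70400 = 0.04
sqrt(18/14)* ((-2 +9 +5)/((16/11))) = 99* sqrt(7)/28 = 9.35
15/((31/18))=8.71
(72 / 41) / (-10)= -36 / 205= -0.18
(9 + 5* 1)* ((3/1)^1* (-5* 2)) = -420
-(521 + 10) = -531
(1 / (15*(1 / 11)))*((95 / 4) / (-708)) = -209 / 8496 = -0.02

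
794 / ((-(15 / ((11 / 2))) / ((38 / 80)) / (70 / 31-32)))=38250553 / 9300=4112.96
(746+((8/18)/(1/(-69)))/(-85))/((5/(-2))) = -380644/1275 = -298.54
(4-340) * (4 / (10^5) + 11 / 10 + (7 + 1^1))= -9555042 / 3125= -3057.61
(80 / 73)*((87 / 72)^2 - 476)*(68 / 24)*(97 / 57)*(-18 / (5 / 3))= 450729415 / 16644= 27080.59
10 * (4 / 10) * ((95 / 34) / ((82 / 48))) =4560 / 697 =6.54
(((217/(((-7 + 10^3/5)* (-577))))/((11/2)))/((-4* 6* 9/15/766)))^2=172685958025/486179480072484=0.00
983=983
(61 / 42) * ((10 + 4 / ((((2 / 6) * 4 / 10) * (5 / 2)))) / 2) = 671 / 42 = 15.98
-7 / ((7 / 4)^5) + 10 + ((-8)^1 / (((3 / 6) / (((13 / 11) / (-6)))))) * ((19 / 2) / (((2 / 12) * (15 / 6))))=10752982 / 132055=81.43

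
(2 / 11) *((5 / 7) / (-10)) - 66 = -5083 / 77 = -66.01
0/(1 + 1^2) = 0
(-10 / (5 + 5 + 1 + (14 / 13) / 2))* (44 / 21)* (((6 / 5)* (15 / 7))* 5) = -23.35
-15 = -15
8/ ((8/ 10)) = 10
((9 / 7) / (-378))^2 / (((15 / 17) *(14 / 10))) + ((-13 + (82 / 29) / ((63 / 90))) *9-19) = -5245281731 / 52639524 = -99.65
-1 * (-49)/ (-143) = -49/ 143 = -0.34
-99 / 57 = -33 / 19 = -1.74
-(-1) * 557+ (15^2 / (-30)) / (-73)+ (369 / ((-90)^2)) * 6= 3051634 / 5475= 557.38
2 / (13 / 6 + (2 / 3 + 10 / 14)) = 84 / 149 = 0.56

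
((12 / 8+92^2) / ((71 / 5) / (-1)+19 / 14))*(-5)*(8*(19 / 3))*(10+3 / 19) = 4574756200 / 2697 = 1696238.86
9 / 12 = 3 / 4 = 0.75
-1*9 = -9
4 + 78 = 82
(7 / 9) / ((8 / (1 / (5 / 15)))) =7 / 24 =0.29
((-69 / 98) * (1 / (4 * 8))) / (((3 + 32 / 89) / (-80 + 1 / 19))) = 0.52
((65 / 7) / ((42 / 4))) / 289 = 130 / 42483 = 0.00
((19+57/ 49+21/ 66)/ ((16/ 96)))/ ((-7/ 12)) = -794844/ 3773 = -210.67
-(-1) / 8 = 1 / 8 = 0.12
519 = 519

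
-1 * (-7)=7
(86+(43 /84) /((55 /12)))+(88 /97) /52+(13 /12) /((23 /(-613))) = 57.26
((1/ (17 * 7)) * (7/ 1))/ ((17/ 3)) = 3/ 289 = 0.01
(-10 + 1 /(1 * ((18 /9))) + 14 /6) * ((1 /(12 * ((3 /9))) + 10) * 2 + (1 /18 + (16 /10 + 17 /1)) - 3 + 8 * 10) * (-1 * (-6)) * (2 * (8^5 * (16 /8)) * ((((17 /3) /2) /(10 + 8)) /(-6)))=62602231808 /3645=17174823.54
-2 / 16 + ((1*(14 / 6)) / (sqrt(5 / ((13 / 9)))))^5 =2.98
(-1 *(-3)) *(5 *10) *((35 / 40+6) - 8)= -168.75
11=11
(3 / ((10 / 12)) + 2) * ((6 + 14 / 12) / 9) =602 / 135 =4.46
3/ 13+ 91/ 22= 1249/ 286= 4.37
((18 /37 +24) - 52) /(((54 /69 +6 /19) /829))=-184396957 /8880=-20765.42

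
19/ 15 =1.27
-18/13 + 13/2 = 133/26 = 5.12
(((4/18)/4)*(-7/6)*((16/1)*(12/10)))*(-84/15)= 1568/225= 6.97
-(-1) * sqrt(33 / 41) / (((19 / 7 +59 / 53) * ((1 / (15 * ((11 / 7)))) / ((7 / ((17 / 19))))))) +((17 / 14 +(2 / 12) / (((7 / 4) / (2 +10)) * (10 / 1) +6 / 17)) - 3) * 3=-52569 / 10346 +232617 * sqrt(1353) / 197948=38.14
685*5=3425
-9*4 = -36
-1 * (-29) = 29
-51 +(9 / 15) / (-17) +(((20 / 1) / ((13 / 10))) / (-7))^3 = -3948990998 / 64053535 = -61.65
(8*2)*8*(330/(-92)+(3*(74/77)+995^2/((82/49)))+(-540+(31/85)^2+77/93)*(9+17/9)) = 32921014758633461632/439102315575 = 74973448.31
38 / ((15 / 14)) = 532 / 15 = 35.47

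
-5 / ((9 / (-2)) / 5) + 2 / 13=668 / 117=5.71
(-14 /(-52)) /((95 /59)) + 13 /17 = 39131 /41990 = 0.93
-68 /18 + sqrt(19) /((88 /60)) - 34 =-34.81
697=697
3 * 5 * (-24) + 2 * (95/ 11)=-3770/ 11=-342.73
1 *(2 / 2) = 1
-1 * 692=-692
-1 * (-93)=93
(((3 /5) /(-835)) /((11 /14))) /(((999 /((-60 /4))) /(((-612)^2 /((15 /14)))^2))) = 14256930465792 /8496125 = 1678050.93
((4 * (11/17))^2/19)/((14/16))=0.40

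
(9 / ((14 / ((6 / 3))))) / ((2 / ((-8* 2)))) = -72 / 7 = -10.29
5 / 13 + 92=1201 / 13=92.38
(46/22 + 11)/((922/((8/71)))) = 576/360041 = 0.00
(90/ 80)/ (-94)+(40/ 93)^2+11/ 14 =43649777/ 45528336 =0.96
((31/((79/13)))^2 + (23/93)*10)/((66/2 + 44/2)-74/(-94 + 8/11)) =0.51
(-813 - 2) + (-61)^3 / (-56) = 3238.23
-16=-16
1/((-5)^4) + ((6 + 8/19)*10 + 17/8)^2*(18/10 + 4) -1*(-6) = 25528.33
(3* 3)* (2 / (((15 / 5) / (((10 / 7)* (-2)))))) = -120 / 7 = -17.14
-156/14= -78/7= -11.14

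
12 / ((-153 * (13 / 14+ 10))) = -56 / 7803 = -0.01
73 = 73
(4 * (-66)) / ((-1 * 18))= 44 / 3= 14.67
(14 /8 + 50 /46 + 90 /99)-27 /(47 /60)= -1461263 /47564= -30.72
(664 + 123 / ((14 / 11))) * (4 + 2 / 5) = 117139 / 35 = 3346.83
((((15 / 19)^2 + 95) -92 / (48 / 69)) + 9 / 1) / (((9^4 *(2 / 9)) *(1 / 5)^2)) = -997325 / 2105352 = -0.47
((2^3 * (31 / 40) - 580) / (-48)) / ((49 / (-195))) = -37297 / 784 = -47.57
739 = 739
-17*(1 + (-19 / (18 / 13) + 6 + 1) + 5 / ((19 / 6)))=24089 / 342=70.44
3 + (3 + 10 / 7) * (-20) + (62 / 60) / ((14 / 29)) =-35041 / 420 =-83.43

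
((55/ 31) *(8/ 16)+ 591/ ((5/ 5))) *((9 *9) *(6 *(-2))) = -17834742/ 31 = -575314.26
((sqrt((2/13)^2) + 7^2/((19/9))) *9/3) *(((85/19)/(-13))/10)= -294321/122018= -2.41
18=18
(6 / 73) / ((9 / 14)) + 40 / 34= 4856 / 3723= 1.30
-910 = -910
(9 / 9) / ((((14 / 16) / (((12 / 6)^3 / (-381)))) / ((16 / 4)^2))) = -1024 / 2667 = -0.38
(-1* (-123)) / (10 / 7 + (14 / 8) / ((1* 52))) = 179088 / 2129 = 84.12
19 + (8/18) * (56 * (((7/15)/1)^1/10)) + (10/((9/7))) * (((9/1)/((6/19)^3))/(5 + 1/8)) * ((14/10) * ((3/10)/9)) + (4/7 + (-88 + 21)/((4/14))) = -224945807/1162350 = -193.53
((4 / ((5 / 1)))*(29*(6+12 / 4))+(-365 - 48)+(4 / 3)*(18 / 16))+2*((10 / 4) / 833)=-1688441 / 8330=-202.69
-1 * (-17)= 17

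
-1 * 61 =-61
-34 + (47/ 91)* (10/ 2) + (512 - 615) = -134.42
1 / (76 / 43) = 43 / 76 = 0.57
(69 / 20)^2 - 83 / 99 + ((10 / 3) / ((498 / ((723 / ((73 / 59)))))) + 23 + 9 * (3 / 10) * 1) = 9759503681 / 239936400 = 40.68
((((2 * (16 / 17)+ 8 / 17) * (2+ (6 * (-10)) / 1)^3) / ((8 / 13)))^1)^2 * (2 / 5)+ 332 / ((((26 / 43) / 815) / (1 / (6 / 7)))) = 2509113409945945 / 11271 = 222616751836.21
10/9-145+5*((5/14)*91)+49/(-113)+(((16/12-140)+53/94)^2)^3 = 394265424212059373836150471889/56829402954050112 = 6937701325682.52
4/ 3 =1.33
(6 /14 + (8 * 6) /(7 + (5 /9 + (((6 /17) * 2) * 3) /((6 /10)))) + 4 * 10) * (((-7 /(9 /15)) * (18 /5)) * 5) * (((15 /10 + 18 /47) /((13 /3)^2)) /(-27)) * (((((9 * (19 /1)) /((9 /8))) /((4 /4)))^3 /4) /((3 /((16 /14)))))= 11675520.76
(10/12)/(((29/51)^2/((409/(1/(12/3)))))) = 4216.44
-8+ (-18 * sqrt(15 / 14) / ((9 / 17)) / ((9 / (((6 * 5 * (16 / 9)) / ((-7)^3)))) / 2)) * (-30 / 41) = -8 - 54400 * sqrt(210) / 885969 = -8.89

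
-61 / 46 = -1.33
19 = 19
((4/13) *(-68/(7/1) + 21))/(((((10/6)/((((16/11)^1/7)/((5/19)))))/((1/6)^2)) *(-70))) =-12008/18393375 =-0.00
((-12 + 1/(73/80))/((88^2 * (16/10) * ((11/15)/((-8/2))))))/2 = 14925/6218432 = 0.00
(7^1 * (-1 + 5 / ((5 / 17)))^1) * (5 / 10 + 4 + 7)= 1288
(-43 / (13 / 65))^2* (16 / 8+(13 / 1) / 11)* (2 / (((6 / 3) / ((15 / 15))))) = 147079.55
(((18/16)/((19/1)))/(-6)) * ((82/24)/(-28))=41/34048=0.00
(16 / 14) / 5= 8 / 35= 0.23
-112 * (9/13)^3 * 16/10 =-653184/10985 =-59.46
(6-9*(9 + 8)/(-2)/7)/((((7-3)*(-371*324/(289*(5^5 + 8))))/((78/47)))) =-929883799/17576496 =-52.90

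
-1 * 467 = -467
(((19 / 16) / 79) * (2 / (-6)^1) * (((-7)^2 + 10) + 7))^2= 43681 / 399424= 0.11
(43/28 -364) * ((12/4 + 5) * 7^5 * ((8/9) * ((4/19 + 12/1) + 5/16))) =-10307557827/19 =-542503043.53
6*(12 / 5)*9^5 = 4251528 / 5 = 850305.60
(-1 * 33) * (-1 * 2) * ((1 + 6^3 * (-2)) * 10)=-284460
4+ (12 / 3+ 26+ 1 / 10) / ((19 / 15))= 1055 / 38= 27.76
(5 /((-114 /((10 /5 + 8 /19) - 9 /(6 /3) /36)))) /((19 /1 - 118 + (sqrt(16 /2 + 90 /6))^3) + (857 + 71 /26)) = -7871695 /58213560248 + 6782815 * sqrt(23) /1659086467068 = -0.00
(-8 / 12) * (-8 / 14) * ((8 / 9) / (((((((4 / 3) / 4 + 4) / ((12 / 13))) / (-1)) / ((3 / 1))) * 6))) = -128 / 3549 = -0.04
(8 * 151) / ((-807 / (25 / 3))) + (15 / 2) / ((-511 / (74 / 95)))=-293480531 / 23505489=-12.49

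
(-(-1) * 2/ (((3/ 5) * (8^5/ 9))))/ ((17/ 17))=0.00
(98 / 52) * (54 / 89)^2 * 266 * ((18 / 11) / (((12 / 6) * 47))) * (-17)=-2907546516 / 53237041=-54.62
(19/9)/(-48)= -19/432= -0.04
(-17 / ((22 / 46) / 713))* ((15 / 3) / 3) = -1393915 / 33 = -42239.85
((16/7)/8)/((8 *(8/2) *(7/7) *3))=0.00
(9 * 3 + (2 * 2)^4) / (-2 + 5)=283 / 3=94.33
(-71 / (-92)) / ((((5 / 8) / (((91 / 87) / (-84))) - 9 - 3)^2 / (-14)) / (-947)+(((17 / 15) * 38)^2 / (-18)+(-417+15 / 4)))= -46020364650 / 30770078410921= -0.00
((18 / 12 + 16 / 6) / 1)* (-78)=-325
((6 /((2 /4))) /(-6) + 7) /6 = 5 /6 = 0.83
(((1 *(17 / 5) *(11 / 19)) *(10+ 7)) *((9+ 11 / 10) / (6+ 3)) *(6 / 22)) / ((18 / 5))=29189 / 10260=2.84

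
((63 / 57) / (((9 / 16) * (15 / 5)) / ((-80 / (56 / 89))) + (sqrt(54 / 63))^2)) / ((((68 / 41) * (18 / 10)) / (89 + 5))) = 3361458800 / 81509373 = 41.24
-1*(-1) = 1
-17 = -17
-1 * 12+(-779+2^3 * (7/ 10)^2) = -19677/ 25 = -787.08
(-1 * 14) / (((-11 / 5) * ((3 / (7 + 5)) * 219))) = 280 / 2409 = 0.12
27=27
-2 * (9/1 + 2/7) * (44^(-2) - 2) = 35945/968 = 37.13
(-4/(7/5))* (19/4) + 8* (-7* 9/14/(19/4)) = -2813/133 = -21.15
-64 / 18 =-32 / 9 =-3.56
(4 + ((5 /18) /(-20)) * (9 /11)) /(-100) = -351 /8800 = -0.04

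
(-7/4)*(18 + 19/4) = -637/16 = -39.81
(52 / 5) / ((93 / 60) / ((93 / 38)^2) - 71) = -3627 / 24671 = -0.15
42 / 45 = 14 / 15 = 0.93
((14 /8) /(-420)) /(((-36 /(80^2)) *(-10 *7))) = -2 /189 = -0.01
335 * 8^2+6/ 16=171523/ 8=21440.38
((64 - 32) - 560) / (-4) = 132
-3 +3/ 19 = -54/ 19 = -2.84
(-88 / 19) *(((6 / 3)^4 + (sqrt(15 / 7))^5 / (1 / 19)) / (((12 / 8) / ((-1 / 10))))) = 1408 / 285 + 1320 *sqrt(105) / 343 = 44.37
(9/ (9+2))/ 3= 3/ 11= 0.27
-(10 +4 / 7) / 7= -74 / 49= -1.51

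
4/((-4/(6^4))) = -1296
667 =667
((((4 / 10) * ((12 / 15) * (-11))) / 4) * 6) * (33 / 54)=-242 / 75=-3.23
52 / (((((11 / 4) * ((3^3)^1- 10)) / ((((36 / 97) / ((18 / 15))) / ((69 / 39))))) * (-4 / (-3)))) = 60840 / 417197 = 0.15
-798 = -798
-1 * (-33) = 33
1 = 1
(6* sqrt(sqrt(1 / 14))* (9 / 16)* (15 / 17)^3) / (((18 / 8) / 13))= 131625* 14^(3 / 4) / 137564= 6.93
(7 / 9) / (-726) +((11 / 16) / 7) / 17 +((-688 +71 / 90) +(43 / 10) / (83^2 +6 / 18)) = -687.21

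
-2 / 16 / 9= -1 / 72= -0.01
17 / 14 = 1.21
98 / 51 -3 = -55 / 51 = -1.08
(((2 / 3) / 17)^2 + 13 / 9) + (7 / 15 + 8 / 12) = 33544 / 13005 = 2.58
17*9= 153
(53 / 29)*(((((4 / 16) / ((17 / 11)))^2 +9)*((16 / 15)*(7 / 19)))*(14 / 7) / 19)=30968854 / 45383115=0.68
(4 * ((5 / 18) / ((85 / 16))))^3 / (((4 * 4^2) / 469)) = 240128 / 3581577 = 0.07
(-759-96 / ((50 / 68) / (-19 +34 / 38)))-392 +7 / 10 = 1152847 / 950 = 1213.52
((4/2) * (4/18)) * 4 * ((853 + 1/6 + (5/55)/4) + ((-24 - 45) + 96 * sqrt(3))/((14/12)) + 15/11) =1024 * sqrt(3)/7 + 2939836/2079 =1667.44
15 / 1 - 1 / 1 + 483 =497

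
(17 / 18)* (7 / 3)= 119 / 54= 2.20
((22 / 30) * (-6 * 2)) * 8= -70.40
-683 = -683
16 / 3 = 5.33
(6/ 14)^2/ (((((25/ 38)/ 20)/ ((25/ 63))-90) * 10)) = -76/ 372057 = -0.00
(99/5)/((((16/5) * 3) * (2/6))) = 99/16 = 6.19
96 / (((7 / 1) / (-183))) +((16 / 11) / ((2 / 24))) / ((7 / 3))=-192672 / 77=-2502.23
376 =376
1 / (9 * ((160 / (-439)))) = -439 / 1440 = -0.30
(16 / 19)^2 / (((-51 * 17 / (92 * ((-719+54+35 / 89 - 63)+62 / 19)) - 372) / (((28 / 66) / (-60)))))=0.00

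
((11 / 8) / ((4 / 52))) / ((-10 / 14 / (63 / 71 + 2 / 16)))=-115115 / 4544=-25.33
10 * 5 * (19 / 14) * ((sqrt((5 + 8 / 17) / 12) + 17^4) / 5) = 95 * sqrt(527) / 238 + 7934495 / 7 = 1133508.45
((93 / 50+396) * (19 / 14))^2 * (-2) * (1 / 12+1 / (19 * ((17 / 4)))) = -132833856381 / 2380000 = -55812.54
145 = 145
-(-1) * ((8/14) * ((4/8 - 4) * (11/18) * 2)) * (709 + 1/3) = -46816/27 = -1733.93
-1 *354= -354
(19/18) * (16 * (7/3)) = 1064/27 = 39.41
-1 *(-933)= 933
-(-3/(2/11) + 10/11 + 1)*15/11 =4815/242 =19.90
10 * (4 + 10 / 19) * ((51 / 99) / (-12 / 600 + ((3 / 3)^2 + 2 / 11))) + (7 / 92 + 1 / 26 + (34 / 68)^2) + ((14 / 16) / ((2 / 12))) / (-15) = 4374548801 / 217809540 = 20.08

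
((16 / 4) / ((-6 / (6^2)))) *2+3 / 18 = -287 / 6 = -47.83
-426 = -426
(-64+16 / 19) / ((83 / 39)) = -46800 / 1577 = -29.68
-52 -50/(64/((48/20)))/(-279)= -38683/744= -51.99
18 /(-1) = -18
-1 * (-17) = 17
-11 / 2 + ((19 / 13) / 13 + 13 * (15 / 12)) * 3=29465 / 676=43.59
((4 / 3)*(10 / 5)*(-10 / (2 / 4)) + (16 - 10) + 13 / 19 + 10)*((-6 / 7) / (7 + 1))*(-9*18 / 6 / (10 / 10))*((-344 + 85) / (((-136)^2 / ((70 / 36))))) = 8115765 / 2811392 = 2.89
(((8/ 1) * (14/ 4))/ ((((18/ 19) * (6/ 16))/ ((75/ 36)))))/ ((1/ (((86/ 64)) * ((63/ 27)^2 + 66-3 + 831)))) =1157382625/ 5832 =198453.81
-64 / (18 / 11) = -352 / 9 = -39.11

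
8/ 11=0.73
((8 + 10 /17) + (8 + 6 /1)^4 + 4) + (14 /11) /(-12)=43116757 /1122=38428.48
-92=-92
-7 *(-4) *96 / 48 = 56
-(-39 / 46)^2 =-1521 / 2116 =-0.72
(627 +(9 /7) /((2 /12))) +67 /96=426997 /672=635.41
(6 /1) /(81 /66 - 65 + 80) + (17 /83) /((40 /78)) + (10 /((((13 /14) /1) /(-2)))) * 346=-19135700019 /2568020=-7451.54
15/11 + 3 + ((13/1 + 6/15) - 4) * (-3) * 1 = -1311/55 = -23.84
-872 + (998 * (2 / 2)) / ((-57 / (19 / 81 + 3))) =-4287500 / 4617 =-928.63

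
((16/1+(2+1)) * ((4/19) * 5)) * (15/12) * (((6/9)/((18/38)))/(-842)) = -475/11367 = -0.04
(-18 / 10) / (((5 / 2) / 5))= -18 / 5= -3.60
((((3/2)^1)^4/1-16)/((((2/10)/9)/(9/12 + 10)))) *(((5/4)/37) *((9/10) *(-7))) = 21333375/18944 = 1126.13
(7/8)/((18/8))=7/18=0.39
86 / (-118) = -0.73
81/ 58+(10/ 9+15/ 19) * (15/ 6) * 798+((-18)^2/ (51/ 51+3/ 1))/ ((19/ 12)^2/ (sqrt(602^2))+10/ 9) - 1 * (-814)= 26241358007/ 5607498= 4679.69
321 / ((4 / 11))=3531 / 4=882.75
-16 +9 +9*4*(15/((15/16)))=569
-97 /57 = -1.70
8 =8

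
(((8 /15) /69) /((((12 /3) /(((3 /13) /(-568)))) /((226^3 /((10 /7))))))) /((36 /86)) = -434311997 /28659150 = -15.15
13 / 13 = 1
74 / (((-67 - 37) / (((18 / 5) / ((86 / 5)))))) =-333 / 2236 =-0.15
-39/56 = -0.70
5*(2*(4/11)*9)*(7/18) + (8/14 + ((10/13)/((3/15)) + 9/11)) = 17981/1001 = 17.96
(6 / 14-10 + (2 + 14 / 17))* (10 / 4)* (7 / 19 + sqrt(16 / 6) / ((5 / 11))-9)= 329230 / 2261-8833* sqrt(6) / 357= 85.01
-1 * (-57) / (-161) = -57 / 161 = -0.35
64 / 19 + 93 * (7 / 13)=13201 / 247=53.45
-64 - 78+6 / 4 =-281 / 2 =-140.50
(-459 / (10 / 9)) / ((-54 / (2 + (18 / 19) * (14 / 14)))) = 2142 / 95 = 22.55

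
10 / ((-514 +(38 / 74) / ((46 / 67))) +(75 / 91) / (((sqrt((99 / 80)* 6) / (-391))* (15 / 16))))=-1462679029319508 / 70537351132360337 +19789667159808* sqrt(330) / 70537351132360337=-0.02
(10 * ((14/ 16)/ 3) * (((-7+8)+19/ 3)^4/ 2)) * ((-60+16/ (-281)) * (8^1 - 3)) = -86478530600/ 68283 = -1266472.34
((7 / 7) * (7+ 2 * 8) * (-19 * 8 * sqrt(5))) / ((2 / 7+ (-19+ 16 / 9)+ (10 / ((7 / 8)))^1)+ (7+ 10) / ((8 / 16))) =-220248 * sqrt(5) / 1795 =-274.37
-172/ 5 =-34.40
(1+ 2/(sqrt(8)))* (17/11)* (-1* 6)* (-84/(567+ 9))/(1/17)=2023* sqrt(2)/176+ 2023/88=39.24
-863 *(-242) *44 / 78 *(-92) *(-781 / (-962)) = -165066030712 / 18759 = -8799297.97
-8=-8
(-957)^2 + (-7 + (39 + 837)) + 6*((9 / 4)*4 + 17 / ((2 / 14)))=917486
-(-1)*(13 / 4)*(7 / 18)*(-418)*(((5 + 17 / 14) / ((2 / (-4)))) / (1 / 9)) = 236379 / 4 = 59094.75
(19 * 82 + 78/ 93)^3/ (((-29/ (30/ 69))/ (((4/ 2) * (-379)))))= 855377520256177920/ 19870597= 43047399142.37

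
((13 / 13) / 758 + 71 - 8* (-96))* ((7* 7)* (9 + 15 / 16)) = 4954787733 / 12128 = 408541.20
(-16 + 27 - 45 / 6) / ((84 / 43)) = 43 / 24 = 1.79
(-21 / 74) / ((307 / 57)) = -1197 / 22718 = -0.05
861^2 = 741321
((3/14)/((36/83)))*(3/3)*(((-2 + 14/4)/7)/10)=83/7840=0.01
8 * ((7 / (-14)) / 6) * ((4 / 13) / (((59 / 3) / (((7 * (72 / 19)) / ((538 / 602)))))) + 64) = -505418432 / 11760411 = -42.98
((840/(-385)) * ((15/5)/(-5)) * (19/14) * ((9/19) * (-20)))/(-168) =54/539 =0.10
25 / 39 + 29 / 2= 15.14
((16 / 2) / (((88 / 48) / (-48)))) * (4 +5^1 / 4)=-12096 / 11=-1099.64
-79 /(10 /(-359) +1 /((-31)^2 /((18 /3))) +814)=-27254921 /280821730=-0.10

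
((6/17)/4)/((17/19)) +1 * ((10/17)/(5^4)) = 7193/72250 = 0.10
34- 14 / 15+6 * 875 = 5283.07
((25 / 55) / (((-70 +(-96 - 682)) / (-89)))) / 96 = 445 / 895488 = 0.00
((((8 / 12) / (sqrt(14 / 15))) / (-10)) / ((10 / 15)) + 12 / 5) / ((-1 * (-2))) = 6 / 5-sqrt(210) / 280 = 1.15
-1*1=-1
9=9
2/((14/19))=19/7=2.71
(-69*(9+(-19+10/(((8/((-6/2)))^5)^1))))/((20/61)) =138943299/65536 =2120.11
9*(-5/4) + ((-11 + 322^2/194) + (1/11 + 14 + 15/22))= 2249135/4268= 526.98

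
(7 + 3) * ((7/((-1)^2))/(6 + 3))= 70/9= 7.78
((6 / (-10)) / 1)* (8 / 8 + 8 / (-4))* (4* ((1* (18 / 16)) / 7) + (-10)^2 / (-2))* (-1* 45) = 18657 / 14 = 1332.64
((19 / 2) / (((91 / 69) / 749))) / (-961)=-140277 / 24986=-5.61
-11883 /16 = -742.69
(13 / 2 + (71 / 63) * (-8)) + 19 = 2077 / 126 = 16.48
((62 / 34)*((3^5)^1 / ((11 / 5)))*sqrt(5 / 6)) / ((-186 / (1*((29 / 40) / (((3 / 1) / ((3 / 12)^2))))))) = -261*sqrt(30) / 95744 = -0.01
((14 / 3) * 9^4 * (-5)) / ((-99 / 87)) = 1479870 / 11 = 134533.64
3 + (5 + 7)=15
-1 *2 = -2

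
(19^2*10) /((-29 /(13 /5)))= -9386 /29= -323.66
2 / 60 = 1 / 30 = 0.03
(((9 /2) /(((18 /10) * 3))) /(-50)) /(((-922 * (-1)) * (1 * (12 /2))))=-1 /331920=-0.00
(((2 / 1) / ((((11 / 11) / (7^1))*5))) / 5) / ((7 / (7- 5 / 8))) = 51 / 100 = 0.51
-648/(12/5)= -270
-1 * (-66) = 66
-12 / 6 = -2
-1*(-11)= 11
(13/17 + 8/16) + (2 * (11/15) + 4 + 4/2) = 4453/510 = 8.73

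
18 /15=6 /5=1.20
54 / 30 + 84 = 429 / 5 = 85.80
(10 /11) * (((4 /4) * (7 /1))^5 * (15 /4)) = 1260525 /22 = 57296.59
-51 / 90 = -17 / 30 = -0.57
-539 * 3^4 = -43659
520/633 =0.82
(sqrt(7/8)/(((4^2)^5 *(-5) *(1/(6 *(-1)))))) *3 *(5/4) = 9 *sqrt(14)/8388608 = 0.00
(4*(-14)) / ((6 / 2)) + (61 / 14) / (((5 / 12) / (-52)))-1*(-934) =39014 / 105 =371.56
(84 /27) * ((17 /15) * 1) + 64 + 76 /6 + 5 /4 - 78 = 3.44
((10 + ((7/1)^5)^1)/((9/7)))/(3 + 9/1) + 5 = 118259/108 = 1094.99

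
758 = 758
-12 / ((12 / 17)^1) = -17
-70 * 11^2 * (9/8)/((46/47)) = -1791405/184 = -9735.90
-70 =-70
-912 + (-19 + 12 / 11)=-10229 / 11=-929.91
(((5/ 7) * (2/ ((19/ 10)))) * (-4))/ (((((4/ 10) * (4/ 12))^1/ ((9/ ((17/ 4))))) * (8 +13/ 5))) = -540000/ 119833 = -4.51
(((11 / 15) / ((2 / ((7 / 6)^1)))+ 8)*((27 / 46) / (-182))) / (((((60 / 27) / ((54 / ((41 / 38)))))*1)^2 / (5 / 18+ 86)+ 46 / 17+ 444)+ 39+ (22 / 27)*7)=-284580050613471 / 5145178858046565520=-0.00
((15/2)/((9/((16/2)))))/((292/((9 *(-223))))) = -3345/73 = -45.82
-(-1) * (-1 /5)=-0.20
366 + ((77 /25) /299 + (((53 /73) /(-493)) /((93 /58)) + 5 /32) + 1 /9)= 30335174993921 /82820368800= 366.28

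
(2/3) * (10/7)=20/21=0.95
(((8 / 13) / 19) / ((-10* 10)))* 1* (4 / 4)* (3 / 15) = -0.00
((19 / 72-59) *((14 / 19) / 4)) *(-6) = 29603 / 456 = 64.92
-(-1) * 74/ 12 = 37/ 6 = 6.17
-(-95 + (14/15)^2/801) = 17121179/180225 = 95.00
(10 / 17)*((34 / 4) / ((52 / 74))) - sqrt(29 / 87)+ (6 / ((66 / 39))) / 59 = 121079 / 16874 - sqrt(3) / 3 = 6.60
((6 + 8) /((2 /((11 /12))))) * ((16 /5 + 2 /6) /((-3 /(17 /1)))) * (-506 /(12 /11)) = 193076191 /3240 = 59591.42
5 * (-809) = -4045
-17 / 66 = -0.26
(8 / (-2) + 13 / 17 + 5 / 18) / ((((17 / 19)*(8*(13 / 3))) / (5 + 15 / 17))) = -0.56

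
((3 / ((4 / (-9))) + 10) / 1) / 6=13 / 24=0.54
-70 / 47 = -1.49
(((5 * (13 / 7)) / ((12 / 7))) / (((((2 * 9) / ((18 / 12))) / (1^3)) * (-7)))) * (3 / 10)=-0.02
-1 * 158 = -158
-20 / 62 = -10 / 31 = -0.32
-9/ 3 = -3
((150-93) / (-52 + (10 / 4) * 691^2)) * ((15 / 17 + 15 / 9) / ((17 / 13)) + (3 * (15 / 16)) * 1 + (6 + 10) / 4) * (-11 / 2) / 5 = -25402487 / 55194399120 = -0.00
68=68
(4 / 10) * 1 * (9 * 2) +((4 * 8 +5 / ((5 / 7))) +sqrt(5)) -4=44.44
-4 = -4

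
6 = 6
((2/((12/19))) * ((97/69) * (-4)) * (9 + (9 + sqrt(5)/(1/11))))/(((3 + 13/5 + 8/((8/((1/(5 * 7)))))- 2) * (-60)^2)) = -141911 * sqrt(5)/9464040- 12901/525780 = -0.06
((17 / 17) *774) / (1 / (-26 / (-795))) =6708 / 265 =25.31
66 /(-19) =-66 /19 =-3.47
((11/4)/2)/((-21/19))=-209/168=-1.24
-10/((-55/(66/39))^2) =-8/845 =-0.01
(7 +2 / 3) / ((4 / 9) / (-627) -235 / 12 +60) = 173052 / 912269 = 0.19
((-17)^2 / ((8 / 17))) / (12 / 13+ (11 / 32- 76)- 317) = -255476 / 162961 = -1.57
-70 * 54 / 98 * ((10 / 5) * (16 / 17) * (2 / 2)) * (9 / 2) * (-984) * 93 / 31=114773760 / 119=964485.38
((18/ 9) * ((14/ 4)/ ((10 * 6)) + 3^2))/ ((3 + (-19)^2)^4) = 1087/ 1053311400960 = 0.00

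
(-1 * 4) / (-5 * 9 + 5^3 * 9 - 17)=-4 / 1063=-0.00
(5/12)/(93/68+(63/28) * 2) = 85/1197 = 0.07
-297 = -297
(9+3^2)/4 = 9/2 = 4.50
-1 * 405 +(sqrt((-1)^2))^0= -404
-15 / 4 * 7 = -105 / 4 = -26.25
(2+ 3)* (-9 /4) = -11.25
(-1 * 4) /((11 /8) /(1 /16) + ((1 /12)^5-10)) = -995328 /2985985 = -0.33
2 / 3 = 0.67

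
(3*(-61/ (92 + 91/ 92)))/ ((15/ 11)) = -61732/ 42775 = -1.44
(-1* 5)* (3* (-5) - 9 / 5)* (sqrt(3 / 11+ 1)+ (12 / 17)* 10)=84* sqrt(154) / 11+ 10080 / 17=687.71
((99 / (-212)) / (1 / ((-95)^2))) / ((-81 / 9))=99275 / 212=468.28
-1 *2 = -2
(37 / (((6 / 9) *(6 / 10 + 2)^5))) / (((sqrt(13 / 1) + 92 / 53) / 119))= 10.41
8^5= 32768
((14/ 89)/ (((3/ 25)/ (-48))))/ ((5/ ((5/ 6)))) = -2800/ 267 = -10.49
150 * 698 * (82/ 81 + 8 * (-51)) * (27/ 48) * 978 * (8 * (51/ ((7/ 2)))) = -19128435788400/ 7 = -2732633684057.14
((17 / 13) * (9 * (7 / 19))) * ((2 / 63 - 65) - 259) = -26690 / 19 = -1404.74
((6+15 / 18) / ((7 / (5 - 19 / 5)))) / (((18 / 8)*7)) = 164 / 2205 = 0.07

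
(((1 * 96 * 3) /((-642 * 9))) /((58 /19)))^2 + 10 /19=867013786 /1646492139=0.53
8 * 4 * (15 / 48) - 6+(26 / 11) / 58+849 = 272120 / 319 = 853.04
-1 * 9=-9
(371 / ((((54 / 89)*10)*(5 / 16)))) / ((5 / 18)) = 264152 / 375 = 704.41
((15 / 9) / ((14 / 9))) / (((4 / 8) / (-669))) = -10035 / 7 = -1433.57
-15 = -15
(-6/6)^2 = 1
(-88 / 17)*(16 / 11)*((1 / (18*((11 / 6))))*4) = -0.91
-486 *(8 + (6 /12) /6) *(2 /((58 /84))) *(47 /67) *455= -7056921690 /1943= -3631972.05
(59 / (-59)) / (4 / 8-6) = 2 / 11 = 0.18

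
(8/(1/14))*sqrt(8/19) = 72.68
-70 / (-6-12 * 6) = 35 / 39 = 0.90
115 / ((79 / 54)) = 6210 / 79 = 78.61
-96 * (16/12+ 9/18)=-176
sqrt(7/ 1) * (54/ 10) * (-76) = -2052 * sqrt(7)/ 5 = -1085.82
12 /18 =0.67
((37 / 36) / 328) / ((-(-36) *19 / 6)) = 37 / 1346112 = 0.00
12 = 12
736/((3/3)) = 736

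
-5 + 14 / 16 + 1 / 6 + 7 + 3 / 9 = 27 / 8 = 3.38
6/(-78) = -1/13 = -0.08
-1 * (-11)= 11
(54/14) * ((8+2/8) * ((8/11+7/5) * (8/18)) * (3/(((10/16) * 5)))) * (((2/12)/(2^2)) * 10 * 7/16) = 1053/200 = 5.26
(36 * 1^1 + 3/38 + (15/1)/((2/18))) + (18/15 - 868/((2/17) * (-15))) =378563/570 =664.15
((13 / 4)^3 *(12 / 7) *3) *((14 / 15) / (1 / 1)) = 6591 / 40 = 164.78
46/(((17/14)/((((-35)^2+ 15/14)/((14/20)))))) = 7895900/119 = 66352.10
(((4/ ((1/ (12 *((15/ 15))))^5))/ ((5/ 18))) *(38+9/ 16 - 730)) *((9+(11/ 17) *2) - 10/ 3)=-293176226304/ 17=-17245660370.82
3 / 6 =1 / 2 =0.50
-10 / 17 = -0.59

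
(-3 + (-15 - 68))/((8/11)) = -473/4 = -118.25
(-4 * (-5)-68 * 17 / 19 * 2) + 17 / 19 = -1915 / 19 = -100.79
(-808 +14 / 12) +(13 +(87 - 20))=-4361 / 6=-726.83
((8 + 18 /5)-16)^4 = 234256 /625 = 374.81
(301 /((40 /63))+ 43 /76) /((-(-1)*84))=360727 /63840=5.65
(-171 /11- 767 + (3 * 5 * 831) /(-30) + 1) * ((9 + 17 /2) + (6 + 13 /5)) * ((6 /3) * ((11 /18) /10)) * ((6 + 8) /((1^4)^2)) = -1069201 /20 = -53460.05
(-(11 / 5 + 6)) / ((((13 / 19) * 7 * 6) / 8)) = -3116 / 1365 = -2.28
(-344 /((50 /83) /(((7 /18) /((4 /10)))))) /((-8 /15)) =24983 /24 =1040.96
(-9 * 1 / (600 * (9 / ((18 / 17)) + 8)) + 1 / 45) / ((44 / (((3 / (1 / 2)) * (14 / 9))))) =1477 / 326700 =0.00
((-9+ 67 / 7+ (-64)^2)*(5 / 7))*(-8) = -1147040 / 49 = -23408.98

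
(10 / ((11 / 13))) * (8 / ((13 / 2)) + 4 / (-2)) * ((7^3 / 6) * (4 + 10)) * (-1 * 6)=480200 / 11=43654.55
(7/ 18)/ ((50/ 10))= 7/ 90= 0.08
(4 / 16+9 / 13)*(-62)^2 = 47089 / 13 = 3622.23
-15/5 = -3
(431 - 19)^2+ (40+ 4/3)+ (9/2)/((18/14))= 169788.83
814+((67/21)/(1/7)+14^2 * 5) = 5449/3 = 1816.33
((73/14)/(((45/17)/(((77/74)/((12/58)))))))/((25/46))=9105217/499500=18.23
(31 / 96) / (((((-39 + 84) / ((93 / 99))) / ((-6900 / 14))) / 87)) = -3204935 / 11088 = -289.05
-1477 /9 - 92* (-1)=-649 /9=-72.11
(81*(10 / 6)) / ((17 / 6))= 810 / 17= 47.65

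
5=5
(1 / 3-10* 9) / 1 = -269 / 3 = -89.67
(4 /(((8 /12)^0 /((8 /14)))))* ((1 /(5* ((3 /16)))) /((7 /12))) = 1024 /245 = 4.18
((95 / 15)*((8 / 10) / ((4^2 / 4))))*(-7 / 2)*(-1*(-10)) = -133 / 3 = -44.33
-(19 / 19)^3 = -1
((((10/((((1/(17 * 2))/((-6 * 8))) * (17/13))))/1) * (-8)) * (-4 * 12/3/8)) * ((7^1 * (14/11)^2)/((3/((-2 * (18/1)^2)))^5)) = 128812329752026152960/121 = 1064564708694431016.20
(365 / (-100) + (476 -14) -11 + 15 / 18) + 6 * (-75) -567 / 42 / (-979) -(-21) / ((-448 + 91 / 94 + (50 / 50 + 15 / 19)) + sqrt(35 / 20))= -3817643781661877 / 2063543474185380 -5582143 * sqrt(7) / 105390371511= -1.85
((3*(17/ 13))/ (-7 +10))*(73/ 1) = 1241/ 13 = 95.46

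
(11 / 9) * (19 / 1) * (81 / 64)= 1881 / 64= 29.39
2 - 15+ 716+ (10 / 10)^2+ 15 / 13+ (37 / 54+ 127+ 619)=1019191 / 702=1451.84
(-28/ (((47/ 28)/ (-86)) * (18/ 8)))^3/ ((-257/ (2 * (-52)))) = 2040125363002015744/ 19451550519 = 104882403.13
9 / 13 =0.69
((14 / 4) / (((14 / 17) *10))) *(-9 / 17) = -9 / 40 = -0.22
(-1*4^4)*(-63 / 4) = 4032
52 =52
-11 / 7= -1.57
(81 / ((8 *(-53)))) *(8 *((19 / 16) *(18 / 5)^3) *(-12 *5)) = 6731586 / 1325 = 5080.44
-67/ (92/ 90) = -3015/ 46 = -65.54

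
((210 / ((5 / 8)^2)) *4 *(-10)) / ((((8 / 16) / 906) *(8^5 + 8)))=-1188.83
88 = 88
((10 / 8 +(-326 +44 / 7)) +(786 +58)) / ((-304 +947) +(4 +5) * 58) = 2943 / 6524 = 0.45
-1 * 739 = -739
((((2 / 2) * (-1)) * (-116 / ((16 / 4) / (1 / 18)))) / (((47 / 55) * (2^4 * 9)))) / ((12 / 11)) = 17545 / 1461888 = 0.01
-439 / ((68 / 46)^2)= -200.89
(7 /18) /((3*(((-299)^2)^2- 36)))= 7 /431597093310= 0.00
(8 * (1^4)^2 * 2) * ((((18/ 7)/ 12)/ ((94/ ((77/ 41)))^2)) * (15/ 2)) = 38115/ 3713329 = 0.01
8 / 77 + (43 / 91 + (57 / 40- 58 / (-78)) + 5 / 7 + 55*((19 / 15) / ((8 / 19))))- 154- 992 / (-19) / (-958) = 2708092831 / 182202020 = 14.86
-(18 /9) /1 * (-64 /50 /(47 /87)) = 5568 /1175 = 4.74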